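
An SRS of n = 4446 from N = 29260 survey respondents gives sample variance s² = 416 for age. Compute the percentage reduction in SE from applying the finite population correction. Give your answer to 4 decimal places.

f = n/N = 4446/29260 = 0.15194805.
SE_no-fpc = √(s²/n) = 0.30588765; SE_fpc = √((1−f)s²/n) = 0.28169112.
Ratio = √(1−f) = 0.92089736. Reduction = 100·(1 − 0.92089736) = 7.9103%.

7.9103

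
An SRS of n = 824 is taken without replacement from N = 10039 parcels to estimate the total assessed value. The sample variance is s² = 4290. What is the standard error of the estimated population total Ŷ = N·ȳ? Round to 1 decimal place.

21946.1

Var(Ŷ) = N²·Var(ȳ) = N²·(1 − n/N)·s²/n.
f = 824/10039 = 0.08207989; Var(ȳ) = 0.91792011·4290/824 = 4.7789773.
Var(Ŷ) = 10039² · 4.7789773 = 4.816326 × 10^8.
SE(Ŷ) = √(4.816326 × 10^8) = 21946.1.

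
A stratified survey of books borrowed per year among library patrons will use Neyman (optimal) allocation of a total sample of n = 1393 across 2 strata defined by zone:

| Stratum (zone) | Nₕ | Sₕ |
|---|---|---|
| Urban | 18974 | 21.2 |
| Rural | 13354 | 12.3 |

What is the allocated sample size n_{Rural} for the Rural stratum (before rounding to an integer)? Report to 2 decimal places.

Neyman allocation: nₕ = n·NₕSₕ / Σⱼ NⱼSⱼ.
Σ NⱼSⱼ = 18974·21.2 + 13354·12.3 = 566503.
n_{Rural} = 1393·13354·12.3 / 566503 = 403.89.

403.89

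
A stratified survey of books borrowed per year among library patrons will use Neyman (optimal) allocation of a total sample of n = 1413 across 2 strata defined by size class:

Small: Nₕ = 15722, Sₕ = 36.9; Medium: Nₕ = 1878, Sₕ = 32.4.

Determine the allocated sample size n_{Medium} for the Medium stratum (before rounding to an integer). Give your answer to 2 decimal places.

Neyman allocation: nₕ = n·NₕSₕ / Σⱼ NⱼSⱼ.
Σ NⱼSⱼ = 15722·36.9 + 1878·32.4 = 640989.
n_{Medium} = 1413·1878·32.4 / 640989 = 134.13.

134.13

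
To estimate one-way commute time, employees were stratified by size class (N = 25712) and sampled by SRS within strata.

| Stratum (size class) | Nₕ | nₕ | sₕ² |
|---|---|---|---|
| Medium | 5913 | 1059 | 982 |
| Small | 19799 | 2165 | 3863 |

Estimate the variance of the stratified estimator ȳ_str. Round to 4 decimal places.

0.9826

Var(ȳ_str) = Σₕ Wₕ²(1 − fₕ)sₕ²/nₕ with Wₕ = Nₕ/N, N = 25712.
Medium: Wₕ = 0.22997044; term = 0.22997044²·(1 − 0.17909691)·982/1059 = 0.040257932.
Small: Wₕ = 0.77002956; term = 0.77002956²·(1 − 0.10934896)·3863/2165 = 0.94229998.
Sum = 0.98255791.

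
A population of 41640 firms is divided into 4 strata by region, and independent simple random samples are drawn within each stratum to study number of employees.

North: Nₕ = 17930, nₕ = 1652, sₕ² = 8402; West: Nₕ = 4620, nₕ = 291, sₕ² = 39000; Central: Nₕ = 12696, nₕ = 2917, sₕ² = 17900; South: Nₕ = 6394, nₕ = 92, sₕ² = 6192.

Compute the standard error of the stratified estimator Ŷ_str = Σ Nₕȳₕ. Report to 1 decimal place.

Var(Ŷ_str) = Σₕ Nₕ²(1 − fₕ)sₕ²/nₕ.
North: 17930²·(1 − 1652/17930)·8402/1652 = 1.4844103 × 10^9.
West: 4620²·(1 − 291/4620)·39000/291 = 2.6804097 × 10^9.
Central: 12696²·(1 − 2917/12696)·17900/2917 = 7.6186489 × 10^8.
South: 6394²·(1 − 92/6394)·6192/92 = 2.7120279 × 10^9.
Sum = 7.6387128 × 10^9.
SE = √(7.6387128 × 10^9) = 87399.7.

87399.7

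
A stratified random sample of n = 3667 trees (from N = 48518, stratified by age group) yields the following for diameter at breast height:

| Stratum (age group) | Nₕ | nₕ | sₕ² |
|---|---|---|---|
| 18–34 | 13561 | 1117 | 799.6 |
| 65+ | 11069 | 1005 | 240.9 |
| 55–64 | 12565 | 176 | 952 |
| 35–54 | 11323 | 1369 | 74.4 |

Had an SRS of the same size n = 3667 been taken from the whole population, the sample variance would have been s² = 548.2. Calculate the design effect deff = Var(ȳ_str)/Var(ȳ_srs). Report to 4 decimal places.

3.0606

Var(ȳ_str) = Σ Wₕ²(1−fₕ)sₕ²/nₕ with Wₕ = Nₕ/48518:
  18–34: (13561/48518)²·(1−1117/13561)·799.6/1117 = 0.051317507
  65+: (11069/48518)²·(1−1005/11069)·240.9/1005 = 0.011343419
  55–64: (12565/48518)²·(1−176/12565)·952/176 = 0.3576986
  35–54: (11323/48518)²·(1−1369/11323)·74.4/1369 = 0.0026020932
  → Var(ȳ_str) = 0.42296162.
Var(ȳ_srs) = (1 − 3667/48518)·548.2/3667 = 0.1381966.
deff = 0.42296162 / 0.1381966 = 3.0606.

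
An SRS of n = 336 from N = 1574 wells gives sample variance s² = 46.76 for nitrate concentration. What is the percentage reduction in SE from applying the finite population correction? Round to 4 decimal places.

f = n/N = 336/1574 = 0.21346887.
SE_no-fpc = √(s²/n) = 0.37305049; SE_fpc = √((1−f)s²/n) = 0.33084576.
Ratio = √(1−f) = 0.88686590. Reduction = 100·(1 − 0.88686590) = 11.3134%.

11.3134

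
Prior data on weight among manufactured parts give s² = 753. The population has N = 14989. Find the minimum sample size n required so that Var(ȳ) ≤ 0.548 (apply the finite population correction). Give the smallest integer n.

1259

Without fpc, n₀ = s²/D = 753/0.548 = 1374.0876.
With fpc, (1 − n/N)·s²/n ≤ D requires n ≥ n₀/(1 + n₀/N) = 1374.0876/(1 + 1374.0876/14989) = 1258.6988.
Rounding up, n = 1259.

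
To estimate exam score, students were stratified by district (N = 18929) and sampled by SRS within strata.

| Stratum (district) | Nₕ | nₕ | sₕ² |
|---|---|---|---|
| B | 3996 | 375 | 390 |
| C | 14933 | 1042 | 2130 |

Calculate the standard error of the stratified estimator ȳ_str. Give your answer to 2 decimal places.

1.11

Var(ȳ_str) = Σₕ Wₕ²(1 − fₕ)sₕ²/nₕ with Wₕ = Nₕ/N, N = 18929.
B: Wₕ = 0.21110465; term = 0.21110465²·(1 − 0.09384384)·390/375 = 0.041998328.
C: Wₕ = 0.78889535; term = 0.78889535²·(1 − 0.06977834)·2130/1042 = 1.1834151.
Sum = 1.2254134.
SE = √(1.2254134) = 1.11.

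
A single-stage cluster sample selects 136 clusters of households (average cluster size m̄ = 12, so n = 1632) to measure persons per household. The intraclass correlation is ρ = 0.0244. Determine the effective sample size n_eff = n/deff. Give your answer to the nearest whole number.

deff = 1 + (12 − 1)·0.0244 = 1 + 0.2684 = 1.2684.
n_eff = 1632 / 1.2684 = 1287.

1287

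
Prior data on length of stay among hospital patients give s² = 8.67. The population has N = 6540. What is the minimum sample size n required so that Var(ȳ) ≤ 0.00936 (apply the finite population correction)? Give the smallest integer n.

812

Without fpc, n₀ = s²/D = 8.67/0.00936 = 926.2821.
With fpc, (1 − n/N)·s²/n ≤ D requires n ≥ n₀/(1 + n₀/N) = 926.2821/(1 + 926.2821/6540) = 811.3657.
Rounding up, n = 812.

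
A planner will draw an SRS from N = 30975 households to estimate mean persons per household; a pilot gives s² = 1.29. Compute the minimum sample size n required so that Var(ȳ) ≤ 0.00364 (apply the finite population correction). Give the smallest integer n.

351

Without fpc, n₀ = s²/D = 1.29/0.00364 = 354.3956.
With fpc, (1 − n/N)·s²/n ≤ D requires n ≥ n₀/(1 + n₀/N) = 354.3956/(1 + 354.3956/30975) = 350.3867.
Rounding up, n = 351.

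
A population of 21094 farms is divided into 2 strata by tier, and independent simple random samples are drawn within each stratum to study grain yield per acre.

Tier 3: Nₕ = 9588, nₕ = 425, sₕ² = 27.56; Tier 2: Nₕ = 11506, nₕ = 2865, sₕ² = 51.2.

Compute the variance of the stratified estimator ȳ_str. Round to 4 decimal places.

Var(ȳ_str) = Σₕ Wₕ²(1 − fₕ)sₕ²/nₕ with Wₕ = Nₕ/N, N = 21094.
Tier 3: Wₕ = 0.45453684; term = 0.45453684²·(1 − 0.04432624)·27.56/425 = 0.012803777.
Tier 2: Wₕ = 0.54546316; term = 0.54546316²·(1 − 0.24900052)·51.2/2865 = 0.0039931519.
Sum = 0.016796929.

0.0168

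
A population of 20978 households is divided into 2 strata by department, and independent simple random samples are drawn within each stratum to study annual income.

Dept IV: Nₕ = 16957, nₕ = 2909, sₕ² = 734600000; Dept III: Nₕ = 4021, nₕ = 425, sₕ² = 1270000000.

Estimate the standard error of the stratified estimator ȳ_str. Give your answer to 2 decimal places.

Var(ȳ_str) = Σₕ Wₕ²(1 − fₕ)sₕ²/nₕ with Wₕ = Nₕ/N, N = 20978.
Dept IV: Wₕ = 0.80832301; term = 0.80832301²·(1 − 0.17155157)·734600000/2909 = 136691.83.
Dept III: Wₕ = 0.19167699; term = 0.19167699²·(1 − 0.10569510)·1270000000/425 = 98183.924.
Sum = 234875.75.
SE = √(234875.75) = 484.64.

484.64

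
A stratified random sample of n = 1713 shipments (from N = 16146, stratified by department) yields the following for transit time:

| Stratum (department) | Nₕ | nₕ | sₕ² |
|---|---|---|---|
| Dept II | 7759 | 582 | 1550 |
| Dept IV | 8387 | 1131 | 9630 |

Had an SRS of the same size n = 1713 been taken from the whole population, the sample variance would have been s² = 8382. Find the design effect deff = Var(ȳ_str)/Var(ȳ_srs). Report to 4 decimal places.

Var(ȳ_str) = Σ Wₕ²(1−fₕ)sₕ²/nₕ with Wₕ = Nₕ/16146:
  Dept II: (7759/16146)²·(1−582/7759)·1550/582 = 0.56888897
  Dept IV: (8387/16146)²·(1−1131/8387)·9630/1131 = 1.9876399
  → Var(ȳ_str) = 2.5565289.
Var(ȳ_srs) = (1 − 1713/16146)·8382/1713 = 4.374032.
deff = 2.5565289 / 4.374032 = 0.5845.

0.5845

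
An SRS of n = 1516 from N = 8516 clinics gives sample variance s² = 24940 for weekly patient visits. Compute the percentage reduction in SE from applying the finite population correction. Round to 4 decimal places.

9.3368

f = n/N = 1516/8516 = 0.17801785.
SE_no-fpc = √(s²/n) = 4.0560063; SE_fpc = √((1−f)s²/n) = 3.6773064.
Ratio = √(1−f) = 0.90663231. Reduction = 100·(1 − 0.90663231) = 9.3368%.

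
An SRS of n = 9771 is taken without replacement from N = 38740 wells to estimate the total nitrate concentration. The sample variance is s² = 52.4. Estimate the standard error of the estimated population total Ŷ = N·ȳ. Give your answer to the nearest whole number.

Var(Ŷ) = N²·Var(ȳ) = N²·(1 − n/N)·s²/n.
f = 9771/38740 = 0.25221993; Var(ȳ) = 0.74778007·52.4/9771 = 0.0040102012.
Var(Ŷ) = 38740² · 0.0040102012 = 6.0184602 × 10^6.
SE(Ŷ) = √(6.0184602 × 10^6) = 2453.

2453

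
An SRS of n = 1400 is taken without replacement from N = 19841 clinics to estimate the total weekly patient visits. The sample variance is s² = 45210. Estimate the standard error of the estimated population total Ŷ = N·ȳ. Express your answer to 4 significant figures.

Var(Ŷ) = N²·Var(ȳ) = N²·(1 − n/N)·s²/n.
f = 1400/19841 = 0.07056096; Var(ȳ) = 0.92943904·45210/1400 = 30.014242.
Var(Ŷ) = 19841² · 30.014242 = 1.1815565 × 10^10.
SE(Ŷ) = √(1.1815565 × 10^10) = 108700.

108700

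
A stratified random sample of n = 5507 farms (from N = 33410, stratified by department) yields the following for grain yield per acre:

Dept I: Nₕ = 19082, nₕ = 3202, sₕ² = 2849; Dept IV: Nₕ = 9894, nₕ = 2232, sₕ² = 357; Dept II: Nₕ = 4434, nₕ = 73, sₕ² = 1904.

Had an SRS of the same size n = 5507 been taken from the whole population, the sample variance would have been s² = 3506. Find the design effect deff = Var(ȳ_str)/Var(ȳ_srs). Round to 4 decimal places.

1.3245

Var(ȳ_str) = Σ Wₕ²(1−fₕ)sₕ²/nₕ with Wₕ = Nₕ/33410:
  Dept I: (19082/33410)²·(1−3202/19082)·2849/3202 = 0.24154195
  Dept IV: (9894/33410)²·(1−2232/9894)·357/2232 = 0.010862634
  Dept II: (4434/33410)²·(1−73/4434)·1904/73 = 0.45182776
  → Var(ȳ_str) = 0.70423234.
Var(ȳ_srs) = (1 − 5507/33410)·3506/5507 = 0.53170563.
deff = 0.70423234 / 0.53170563 = 1.3245.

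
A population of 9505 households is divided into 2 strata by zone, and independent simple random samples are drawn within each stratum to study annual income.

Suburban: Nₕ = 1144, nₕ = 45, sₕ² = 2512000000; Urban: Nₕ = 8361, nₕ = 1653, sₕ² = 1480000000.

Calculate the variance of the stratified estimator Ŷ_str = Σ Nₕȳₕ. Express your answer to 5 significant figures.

Var(Ŷ_str) = Σₕ Nₕ²(1 − fₕ)sₕ²/nₕ.
Suburban: 1144²·(1 − 45/1144)·2512000000/45 = 7.0182824 × 10^13.
Urban: 8361²·(1 − 1653/8361)·1480000000/1653 = 5.0215771 × 10^13.
Sum = 1.203986 × 10^14.

1.2040 × 10^14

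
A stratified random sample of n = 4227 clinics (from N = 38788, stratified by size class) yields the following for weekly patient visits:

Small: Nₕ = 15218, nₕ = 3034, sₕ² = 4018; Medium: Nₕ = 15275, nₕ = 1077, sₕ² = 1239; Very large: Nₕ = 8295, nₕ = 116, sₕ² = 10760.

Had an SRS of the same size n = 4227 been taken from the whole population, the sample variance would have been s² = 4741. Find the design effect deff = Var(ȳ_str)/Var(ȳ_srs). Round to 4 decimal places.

Var(ȳ_str) = Σ Wₕ²(1−fₕ)sₕ²/nₕ with Wₕ = Nₕ/38788:
  Small: (15218/38788)²·(1−3034/15218)·4018/3034 = 0.16321011
  Medium: (15275/38788)²·(1−1077/15275)·1239/1077 = 0.16583234
  Very large: (8295/38788)²·(1−116/8295)·10760/116 = 4.1828868
  → Var(ȳ_str) = 4.5119293.
Var(ȳ_srs) = (1 − 4227/38788)·4741/4227 = 0.99937072.
deff = 4.5119293 / 0.99937072 = 4.5148.

4.5148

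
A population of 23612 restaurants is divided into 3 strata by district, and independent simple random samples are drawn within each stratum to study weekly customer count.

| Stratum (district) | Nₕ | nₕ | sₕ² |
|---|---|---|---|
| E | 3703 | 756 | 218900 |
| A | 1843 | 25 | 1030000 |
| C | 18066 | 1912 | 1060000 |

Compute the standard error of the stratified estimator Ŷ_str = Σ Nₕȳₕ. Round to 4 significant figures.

Var(Ŷ_str) = Σₕ Nₕ²(1 − fₕ)sₕ²/nₕ.
E: 3703²·(1 − 756/3703)·218900/756 = 3.159787 × 10^9.
A: 1843²·(1 − 25/1843)·1030000/25 = 1.3804365 × 10^11.
C: 18066²·(1 − 1912/18066)·1060000/1912 = 1.6179312 × 10^11.
Sum = 3.0299656 × 10^11.
SE = √(3.0299656 × 10^11) = 550500.

550500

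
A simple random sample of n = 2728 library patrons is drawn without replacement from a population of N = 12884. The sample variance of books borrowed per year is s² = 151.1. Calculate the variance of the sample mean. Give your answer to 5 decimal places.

0.04366

Under SRS without replacement, Var(ȳ) = (1 − f)·s²/n with f = n/N = 2728/12884 = 0.21173549.
Var(ȳ) = (1 − 0.21173549)·151.1/2728 = 0.78826451·0.055388563 = 0.043660839.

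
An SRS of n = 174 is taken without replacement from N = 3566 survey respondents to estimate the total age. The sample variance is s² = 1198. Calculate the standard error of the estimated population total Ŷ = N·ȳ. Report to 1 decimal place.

Var(Ŷ) = N²·Var(ȳ) = N²·(1 − n/N)·s²/n.
f = 174/3566 = 0.04879417; Var(ȳ) = 0.95120583·1198/174 = 6.5491068.
Var(Ŷ) = 3566² · 6.5491068 = 8.3280774 × 10^7.
SE(Ŷ) = √(8.3280774 × 10^7) = 9125.8.

9125.8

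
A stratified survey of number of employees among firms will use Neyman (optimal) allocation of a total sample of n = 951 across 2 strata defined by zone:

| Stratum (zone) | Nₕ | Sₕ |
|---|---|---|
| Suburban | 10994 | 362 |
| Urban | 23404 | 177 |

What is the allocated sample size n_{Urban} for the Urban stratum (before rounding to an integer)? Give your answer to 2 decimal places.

Neyman allocation: nₕ = n·NₕSₕ / Σⱼ NⱼSⱼ.
Σ NⱼSⱼ = 10994·362 + 23404·177 = 8.122336 × 10^6.
n_{Urban} = 951·23404·177 / (8.122336 × 10^6) = 485.02.

485.02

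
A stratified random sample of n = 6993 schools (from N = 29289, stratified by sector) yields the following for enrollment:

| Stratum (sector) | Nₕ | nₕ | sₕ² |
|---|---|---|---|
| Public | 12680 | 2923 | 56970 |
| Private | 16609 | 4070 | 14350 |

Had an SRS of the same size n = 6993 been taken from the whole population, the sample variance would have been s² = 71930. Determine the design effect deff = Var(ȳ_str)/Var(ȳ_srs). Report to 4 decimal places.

Var(ȳ_str) = Σ Wₕ²(1−fₕ)sₕ²/nₕ with Wₕ = Nₕ/29289:
  Public: (12680/29289)²·(1−2923/12680)·56970/2923 = 2.8108902
  Private: (16609/29289)²·(1−4070/16609)·14350/4070 = 0.8559626
  → Var(ȳ_str) = 3.6668528.
Var(ȳ_srs) = (1 − 6993/29289)·71930/6993 = 7.8301295.
deff = 3.6668528 / 7.8301295 = 0.4683.

0.4683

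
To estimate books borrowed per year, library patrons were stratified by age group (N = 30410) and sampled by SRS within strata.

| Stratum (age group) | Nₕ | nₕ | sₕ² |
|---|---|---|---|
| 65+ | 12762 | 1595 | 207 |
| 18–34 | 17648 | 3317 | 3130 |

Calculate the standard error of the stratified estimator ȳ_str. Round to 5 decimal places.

Var(ȳ_str) = Σₕ Wₕ²(1 − fₕ)sₕ²/nₕ with Wₕ = Nₕ/N, N = 30410.
65+: Wₕ = 0.41966458; term = 0.41966458²·(1 − 0.12498041)·207/1595 = 0.020000096.
18–34: Wₕ = 0.58033542; term = 0.58033542²·(1 − 0.18795331)·3130/3317 = 0.25807029.
Sum = 0.27807039.
SE = √(0.27807039) = 0.52732.

0.52732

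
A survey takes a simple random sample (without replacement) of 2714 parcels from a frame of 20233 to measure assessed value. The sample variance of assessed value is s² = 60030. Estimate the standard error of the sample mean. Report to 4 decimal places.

4.3763

Under SRS without replacement, Var(ȳ) = (1 − f)·s²/n with f = n/N = 2714/20233 = 0.13413730.
Var(ȳ) = (1 − 0.13413730)·60030/2714 = 0.86586270·22.118644 = 19.151709.
SE(ȳ) = √(19.151709) = 4.3763.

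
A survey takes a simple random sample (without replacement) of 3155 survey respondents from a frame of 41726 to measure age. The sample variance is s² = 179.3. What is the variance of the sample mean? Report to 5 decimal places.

0.05253

Under SRS without replacement, Var(ȳ) = (1 − f)·s²/n with f = n/N = 3155/41726 = 0.07561233.
Var(ȳ) = (1 − 0.07561233)·179.3/3155 = 0.92438767·0.056830428 = 0.052533347.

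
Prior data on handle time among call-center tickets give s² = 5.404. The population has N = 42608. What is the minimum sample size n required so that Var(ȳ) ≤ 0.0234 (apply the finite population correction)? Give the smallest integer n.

Without fpc, n₀ = s²/D = 5.404/0.0234 = 230.9402.
With fpc, (1 − n/N)·s²/n ≤ D requires n ≥ n₀/(1 + n₀/N) = 230.9402/(1 + 230.9402/42608) = 229.6952.
Rounding up, n = 230.

230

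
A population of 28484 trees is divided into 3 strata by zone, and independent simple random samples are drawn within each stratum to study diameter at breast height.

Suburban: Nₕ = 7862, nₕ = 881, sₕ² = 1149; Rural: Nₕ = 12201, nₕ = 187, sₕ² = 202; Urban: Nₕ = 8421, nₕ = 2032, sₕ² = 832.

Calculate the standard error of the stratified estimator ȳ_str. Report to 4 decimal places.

0.5573

Var(ȳ_str) = Σₕ Wₕ²(1 − fₕ)sₕ²/nₕ with Wₕ = Nₕ/N, N = 28484.
Suburban: Wₕ = 0.27601460; term = 0.27601460²·(1 − 0.11205800)·1149/881 = 0.088225239.
Rural: Wₕ = 0.42834574; term = 0.42834574²·(1 − 0.01532661)·202/187 = 0.19516002.
Urban: Wₕ = 0.29563966; term = 0.29563966²·(1 − 0.24130151)·832/2032 = 0.027151525.
Sum = 0.31053678.
SE = √(0.31053678) = 0.5573.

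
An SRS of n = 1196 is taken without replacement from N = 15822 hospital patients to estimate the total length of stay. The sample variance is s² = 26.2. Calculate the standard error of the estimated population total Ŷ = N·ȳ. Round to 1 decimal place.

Var(Ŷ) = N²·Var(ȳ) = N²·(1 − n/N)·s²/n.
f = 1196/15822 = 0.07559095; Var(ȳ) = 0.92440905·26.2/1196 = 0.020250432.
Var(Ŷ) = 15822² · 0.020250432 = 5.0694057 × 10^6.
SE(Ŷ) = √(5.0694057 × 10^6) = 2251.5.

2251.5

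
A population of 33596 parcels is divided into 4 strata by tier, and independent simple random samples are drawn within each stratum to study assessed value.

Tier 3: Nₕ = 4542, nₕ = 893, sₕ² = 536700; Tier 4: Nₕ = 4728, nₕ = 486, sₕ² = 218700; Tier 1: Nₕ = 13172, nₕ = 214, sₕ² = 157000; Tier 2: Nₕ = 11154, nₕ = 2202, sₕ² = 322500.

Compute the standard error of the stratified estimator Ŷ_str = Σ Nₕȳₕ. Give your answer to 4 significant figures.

Var(Ŷ_str) = Σₕ Nₕ²(1 − fₕ)sₕ²/nₕ.
Tier 3: 4542²·(1 − 893/4542)·536700/893 = 9.9609585 × 10^9.
Tier 4: 4728²·(1 − 486/4728)·218700/486 = 9.0252792 × 10^9.
Tier 1: 13172²·(1 − 214/13172)·157000/214 = 1.2522054 × 10^11.
Tier 2: 11154²·(1 − 2202/11154)·322500/2202 = 1.4623897 × 10^10.
Sum = 1.5883067 × 10^11.
SE = √(1.5883067 × 10^11) = 398500.

398500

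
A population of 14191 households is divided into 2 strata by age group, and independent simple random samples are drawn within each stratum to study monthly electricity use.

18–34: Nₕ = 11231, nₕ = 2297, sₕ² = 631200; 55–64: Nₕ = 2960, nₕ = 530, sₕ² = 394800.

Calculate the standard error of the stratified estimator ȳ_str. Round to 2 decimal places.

Var(ȳ_str) = Σₕ Wₕ²(1 − fₕ)sₕ²/nₕ with Wₕ = Nₕ/N, N = 14191.
18–34: Wₕ = 0.79141710; term = 0.79141710²·(1 − 0.20452319)·631200/2297 = 136.9129.
55–64: Wₕ = 0.20858290; term = 0.20858290²·(1 − 0.17905405)·394800/530 = 26.605612.
Sum = 163.51851.
SE = √(163.51851) = 12.79.

12.79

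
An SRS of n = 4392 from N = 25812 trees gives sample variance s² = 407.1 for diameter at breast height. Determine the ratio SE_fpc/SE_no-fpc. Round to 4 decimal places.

0.9110

f = n/N = 4392/25812 = 0.17015342.
SE_no-fpc = √(s²/n) = 0.30445239; SE_fpc = √((1−f)s²/n) = 0.27734369.
Ratio = √(1−f) = 0.91095916.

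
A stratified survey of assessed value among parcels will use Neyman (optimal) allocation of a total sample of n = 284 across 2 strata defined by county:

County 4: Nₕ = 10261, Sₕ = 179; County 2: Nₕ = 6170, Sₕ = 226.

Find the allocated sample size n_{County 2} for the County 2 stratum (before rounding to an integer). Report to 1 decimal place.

Neyman allocation: nₕ = n·NₕSₕ / Σⱼ NⱼSⱼ.
Σ NⱼSⱼ = 10261·179 + 6170·226 = 3.231139 × 10^6.
n_{County 2} = 284·6170·226 / (3.231139 × 10^6) = 122.6.

122.6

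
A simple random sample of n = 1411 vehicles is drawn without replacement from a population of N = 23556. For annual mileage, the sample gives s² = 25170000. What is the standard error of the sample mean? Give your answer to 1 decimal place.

129.5

Under SRS without replacement, Var(ȳ) = (1 − f)·s²/n with f = n/N = 1411/23556 = 0.05989981.
Var(ȳ) = (1 − 0.05989981)·25170000/1411 = 0.94010019·17838.412 = 16769.895.
SE(ȳ) = √(16769.895) = 129.5.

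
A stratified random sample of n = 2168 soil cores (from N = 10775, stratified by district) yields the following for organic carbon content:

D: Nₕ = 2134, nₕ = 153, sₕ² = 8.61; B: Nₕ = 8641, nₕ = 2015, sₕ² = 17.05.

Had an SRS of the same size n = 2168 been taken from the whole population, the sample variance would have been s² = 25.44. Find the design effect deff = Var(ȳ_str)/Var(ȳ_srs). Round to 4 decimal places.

0.6638

Var(ȳ_str) = Σ Wₕ²(1−fₕ)sₕ²/nₕ with Wₕ = Nₕ/10775:
  D: (2134/10775)²·(1−153/2134)·8.61/153 = 0.0020490665
  B: (8641/10775)²·(1−2015/8641)·17.05/2015 = 0.0041728254
  → Var(ȳ_str) = 0.0062218919.
Var(ȳ_srs) = (1 − 2168/10775)·25.44/2168 = 0.0093732965.
deff = 0.0062218919 / 0.0093732965 = 0.6638.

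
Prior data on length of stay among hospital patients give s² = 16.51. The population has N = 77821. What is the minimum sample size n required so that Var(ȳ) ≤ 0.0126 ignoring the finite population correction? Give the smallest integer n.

Without fpc, n₀ = s²/D = 16.51/0.0126 = 1310.3175.
Rounding up, n = 1311.

1311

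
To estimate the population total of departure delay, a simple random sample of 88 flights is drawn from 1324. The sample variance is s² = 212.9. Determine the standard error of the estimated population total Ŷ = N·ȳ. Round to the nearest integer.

1990

Var(Ŷ) = N²·Var(ȳ) = N²·(1 − n/N)·s²/n.
f = 88/1324 = 0.06646526; Var(ȳ) = 0.93353474·212.9/88 = 2.2585176.
Var(Ŷ) = 1324² · 2.2585176 = 3.9591271 × 10^6.
SE(Ŷ) = √(3.9591271 × 10^6) = 1990.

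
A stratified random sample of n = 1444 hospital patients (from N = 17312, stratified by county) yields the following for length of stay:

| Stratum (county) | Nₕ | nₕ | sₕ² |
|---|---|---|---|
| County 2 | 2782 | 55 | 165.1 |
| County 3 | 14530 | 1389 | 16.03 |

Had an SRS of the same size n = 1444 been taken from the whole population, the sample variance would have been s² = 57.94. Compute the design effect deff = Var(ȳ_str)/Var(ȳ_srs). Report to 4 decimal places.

2.2660

Var(ȳ_str) = Σ Wₕ²(1−fₕ)sₕ²/nₕ with Wₕ = Nₕ/17312:
  County 2: (2782/17312)²·(1−55/2782)·165.1/55 = 0.075985751
  County 3: (14530/17312)²·(1−1389/14530)·16.03/1389 = 0.0073524287
  → Var(ȳ_str) = 0.08333818.
Var(ȳ_srs) = (1 − 1444/17312)·57.94/1444 = 0.036777842.
deff = 0.08333818 / 0.036777842 = 2.2660.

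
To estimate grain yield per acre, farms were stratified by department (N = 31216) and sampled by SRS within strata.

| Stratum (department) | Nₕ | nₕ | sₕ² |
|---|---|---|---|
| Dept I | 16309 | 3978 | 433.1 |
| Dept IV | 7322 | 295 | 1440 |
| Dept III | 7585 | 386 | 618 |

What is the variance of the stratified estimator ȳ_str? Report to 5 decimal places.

0.36993

Var(ȳ_str) = Σₕ Wₕ²(1 − fₕ)sₕ²/nₕ with Wₕ = Nₕ/N, N = 31216.
Dept I: Wₕ = 0.52245643; term = 0.52245643²·(1 − 0.24391440)·433.1/3978 = 0.022469558.
Dept IV: Wₕ = 0.23455920; term = 0.23455920²·(1 − 0.04028954)·1440/295 = 0.25774227.
Dept III: Wₕ = 0.24298437; term = 0.24298437²·(1 − 0.05088991)·618/386 = 0.089716934.
Sum = 0.36992876.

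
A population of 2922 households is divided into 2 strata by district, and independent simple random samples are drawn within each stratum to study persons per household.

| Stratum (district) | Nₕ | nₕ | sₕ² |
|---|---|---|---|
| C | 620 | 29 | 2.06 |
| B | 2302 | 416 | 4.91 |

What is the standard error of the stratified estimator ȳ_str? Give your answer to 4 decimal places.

Var(ȳ_str) = Σₕ Wₕ²(1 − fₕ)sₕ²/nₕ with Wₕ = Nₕ/N, N = 2922.
C: Wₕ = 0.21218344; term = 0.21218344²·(1 − 0.04677419)·2.06/29 = 0.0030485124.
B: Wₕ = 0.78781656; term = 0.78781656²·(1 − 0.18071242)·4.91/416 = 0.0060017064.
Sum = 0.0090502188.
SE = √(0.0090502188) = 0.0951.

0.0951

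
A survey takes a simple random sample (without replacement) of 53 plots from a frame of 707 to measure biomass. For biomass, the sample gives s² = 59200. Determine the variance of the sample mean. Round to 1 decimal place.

Under SRS without replacement, Var(ȳ) = (1 − f)·s²/n with f = n/N = 53/707 = 0.07496464.
Var(ȳ) = (1 − 0.07496464)·59200/53 = 0.92503536·1116.9811 = 1033.247.

1033.2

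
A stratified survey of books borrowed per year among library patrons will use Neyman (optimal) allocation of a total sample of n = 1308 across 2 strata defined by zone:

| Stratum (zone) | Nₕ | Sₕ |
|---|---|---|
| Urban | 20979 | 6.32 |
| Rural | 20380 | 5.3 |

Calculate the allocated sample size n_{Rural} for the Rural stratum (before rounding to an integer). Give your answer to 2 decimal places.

587.21

Neyman allocation: nₕ = n·NₕSₕ / Σⱼ NⱼSⱼ.
Σ NⱼSⱼ = 20979·6.32 + 20380·5.3 = 240601.28.
n_{Rural} = 1308·20380·5.3 / 240601.28 = 587.21.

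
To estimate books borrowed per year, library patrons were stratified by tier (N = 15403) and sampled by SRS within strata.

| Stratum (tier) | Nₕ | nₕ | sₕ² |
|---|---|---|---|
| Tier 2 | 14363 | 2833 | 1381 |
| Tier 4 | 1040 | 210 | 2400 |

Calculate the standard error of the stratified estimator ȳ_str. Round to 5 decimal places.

0.61793

Var(ȳ_str) = Σₕ Wₕ²(1 − fₕ)sₕ²/nₕ with Wₕ = Nₕ/N, N = 15403.
Tier 2: Wₕ = 0.93248069; term = 0.93248069²·(1 − 0.19724292)·1381/2833 = 0.34026003.
Tier 4: Wₕ = 0.06751931; term = 0.06751931²·(1 − 0.20192308)·2400/210 = 0.041580791.
Sum = 0.38184082.
SE = √(0.38184082) = 0.61793.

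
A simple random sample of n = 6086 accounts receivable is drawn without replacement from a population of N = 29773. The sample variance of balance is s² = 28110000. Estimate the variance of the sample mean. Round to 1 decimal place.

Under SRS without replacement, Var(ȳ) = (1 − f)·s²/n with f = n/N = 6086/29773 = 0.20441339.
Var(ȳ) = (1 − 0.20441339)·28110000/6086 = 0.79558661·4618.7972 = 3674.6532.

3674.7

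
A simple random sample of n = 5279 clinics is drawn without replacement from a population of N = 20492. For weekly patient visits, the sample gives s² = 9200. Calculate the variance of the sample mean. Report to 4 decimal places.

1.2938

Under SRS without replacement, Var(ȳ) = (1 − f)·s²/n with f = n/N = 5279/20492 = 0.25761273.
Var(ȳ) = (1 − 0.25761273)·9200/5279 = 0.74238727·1.7427543 = 1.2937986.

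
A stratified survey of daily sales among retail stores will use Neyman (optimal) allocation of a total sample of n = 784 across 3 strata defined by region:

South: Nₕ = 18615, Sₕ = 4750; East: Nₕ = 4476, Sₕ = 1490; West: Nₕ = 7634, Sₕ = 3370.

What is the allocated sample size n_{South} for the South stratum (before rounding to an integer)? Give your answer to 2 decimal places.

Neyman allocation: nₕ = n·NₕSₕ / Σⱼ NⱼSⱼ.
Σ NⱼSⱼ = 18615·4750 + 4476·1490 + 7634·3370 = 1.2081707 × 10^8.
n_{South} = 784·18615·4750 / (1.2081707 × 10^8) = 573.78.

573.78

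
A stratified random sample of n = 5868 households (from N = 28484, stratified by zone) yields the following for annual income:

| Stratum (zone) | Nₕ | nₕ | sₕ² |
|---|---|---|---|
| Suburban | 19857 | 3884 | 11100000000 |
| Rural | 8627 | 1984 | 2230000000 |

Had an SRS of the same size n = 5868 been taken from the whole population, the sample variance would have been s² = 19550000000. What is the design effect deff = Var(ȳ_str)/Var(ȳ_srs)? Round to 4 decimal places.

0.4524

Var(ȳ_str) = Σ Wₕ²(1−fₕ)sₕ²/nₕ with Wₕ = Nₕ/28484:
  Suburban: (19857/28484)²·(1−3884/19857)·11100000000/3884 = 1.1172283 × 10^6
  Rural: (8627/28484)²·(1−1984/8627)·2230000000/1984 = 79393.563
  → Var(ȳ_str) = 1.1966219 × 10^6.
Var(ȳ_srs) = (1 − 5868/28484)·19550000000/5868 = 2.6452789 × 10^6.
deff = (1.1966219 × 10^6) / (2.6452789 × 10^6) = 0.4524.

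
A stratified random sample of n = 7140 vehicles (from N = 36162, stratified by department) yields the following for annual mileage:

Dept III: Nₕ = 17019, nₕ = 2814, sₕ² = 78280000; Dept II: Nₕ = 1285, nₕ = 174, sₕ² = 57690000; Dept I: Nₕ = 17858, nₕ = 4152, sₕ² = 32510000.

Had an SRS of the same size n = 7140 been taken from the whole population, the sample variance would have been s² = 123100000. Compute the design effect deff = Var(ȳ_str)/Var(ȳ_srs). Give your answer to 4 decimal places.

Var(ȳ_str) = Σ Wₕ²(1−fₕ)sₕ²/nₕ with Wₕ = Nₕ/36162:
  Dept III: (17019/36162)²·(1−2814/17019)·78280000/2814 = 5142.7702
  Dept II: (1285/36162)²·(1−174/1285)·57690000/174 = 361.96251
  Dept I: (17858/36162)²·(1−4152/17858)·32510000/4152 = 1465.5421
  → Var(ȳ_str) = 6970.2748.
Var(ȳ_srs) = (1 − 7140/36162)·123100000/7140 = 13836.77.
deff = 6970.2748 / 13836.77 = 0.5038.

0.5038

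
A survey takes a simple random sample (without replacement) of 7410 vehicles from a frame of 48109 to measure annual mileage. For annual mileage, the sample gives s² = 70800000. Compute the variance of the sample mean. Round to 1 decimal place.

Under SRS without replacement, Var(ȳ) = (1 − f)·s²/n with f = n/N = 7410/48109 = 0.15402523.
Var(ȳ) = (1 − 0.15402523)·70800000/7410 = 0.84597477·9554.6559 = 8082.9978.

8083.0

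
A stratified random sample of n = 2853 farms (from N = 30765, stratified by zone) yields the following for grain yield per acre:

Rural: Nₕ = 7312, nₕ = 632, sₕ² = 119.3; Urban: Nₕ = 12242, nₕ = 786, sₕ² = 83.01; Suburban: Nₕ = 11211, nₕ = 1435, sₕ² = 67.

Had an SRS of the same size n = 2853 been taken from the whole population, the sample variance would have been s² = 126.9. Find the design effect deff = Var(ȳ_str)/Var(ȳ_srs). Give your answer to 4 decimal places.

0.7631

Var(ȳ_str) = Σ Wₕ²(1−fₕ)sₕ²/nₕ with Wₕ = Nₕ/30765:
  Rural: (7312/30765)²·(1−632/7312)·119.3/632 = 0.0097414178
  Urban: (12242/30765)²·(1−786/12242)·83.01/786 = 0.015648741
  Suburban: (11211/30765)²·(1−1435/11211)·67/1435 = 0.0054064801
  → Var(ȳ_str) = 0.030796639.
Var(ȳ_srs) = (1 − 2853/30765)·126.9/2853 = 0.040354678.
deff = 0.030796639 / 0.040354678 = 0.7631.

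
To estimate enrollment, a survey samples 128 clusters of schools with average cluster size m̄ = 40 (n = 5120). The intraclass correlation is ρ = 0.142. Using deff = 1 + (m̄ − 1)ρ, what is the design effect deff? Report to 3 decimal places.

6.538

deff = 1 + (40 − 1)·0.142 = 1 + 5.538 = 6.538.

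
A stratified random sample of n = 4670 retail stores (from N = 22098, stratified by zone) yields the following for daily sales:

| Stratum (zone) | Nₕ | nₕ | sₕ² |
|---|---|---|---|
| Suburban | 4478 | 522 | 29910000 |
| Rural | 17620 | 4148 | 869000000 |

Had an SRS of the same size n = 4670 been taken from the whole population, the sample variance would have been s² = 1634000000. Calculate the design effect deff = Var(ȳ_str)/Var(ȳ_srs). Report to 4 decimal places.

0.3766

Var(ȳ_str) = Σ Wₕ²(1−fₕ)sₕ²/nₕ with Wₕ = Nₕ/22098:
  Suburban: (4478/22098)²·(1−522/4478)·29910000/522 = 2078.6451
  Rural: (17620/22098)²·(1−4148/17620)·869000000/4148 = 101838.75
  → Var(ȳ_str) = 103917.4.
Var(ȳ_srs) = (1 − 4670/22098)·1634000000/4670 = 275949.59.
deff = 103917.4 / 275949.59 = 0.3766.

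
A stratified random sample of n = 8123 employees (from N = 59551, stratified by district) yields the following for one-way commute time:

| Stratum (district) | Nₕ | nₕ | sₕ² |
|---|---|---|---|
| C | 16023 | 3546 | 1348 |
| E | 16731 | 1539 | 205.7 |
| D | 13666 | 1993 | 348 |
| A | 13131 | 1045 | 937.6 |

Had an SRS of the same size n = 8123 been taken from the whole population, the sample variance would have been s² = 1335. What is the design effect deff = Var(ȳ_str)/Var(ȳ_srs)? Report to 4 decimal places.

0.5567

Var(ȳ_str) = Σ Wₕ²(1−fₕ)sₕ²/nₕ with Wₕ = Nₕ/59551:
  C: (16023/59551)²·(1−3546/16023)·1348/3546 = 0.021430241
  E: (16731/59551)²·(1−1539/16731)·205.7/1539 = 0.0095797551
  D: (13666/59551)²·(1−1993/13666)·348/1993 = 0.0078544853
  A: (13131/59551)²·(1−1045/13131)·937.6/1045 = 0.040151667
  → Var(ȳ_str) = 0.079016148.
Var(ȳ_srs) = (1 − 8123/59551)·1335/8123 = 0.14193039.
deff = 0.079016148 / 0.14193039 = 0.5567.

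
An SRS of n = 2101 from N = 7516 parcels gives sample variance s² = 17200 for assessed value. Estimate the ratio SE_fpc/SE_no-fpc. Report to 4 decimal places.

f = n/N = 2101/7516 = 0.27953699.
SE_no-fpc = √(s²/n) = 2.8612196; SE_fpc = √((1−f)s²/n) = 2.4286059.
Ratio = √(1−f) = 0.84880093.

0.8488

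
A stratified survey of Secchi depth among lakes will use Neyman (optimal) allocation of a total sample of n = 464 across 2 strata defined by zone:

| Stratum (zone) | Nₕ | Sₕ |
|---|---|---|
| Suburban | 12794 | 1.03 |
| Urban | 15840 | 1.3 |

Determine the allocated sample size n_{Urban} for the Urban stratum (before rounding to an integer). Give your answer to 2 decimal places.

Neyman allocation: nₕ = n·NₕSₕ / Σⱼ NⱼSⱼ.
Σ NⱼSⱼ = 12794·1.03 + 15840·1.3 = 33769.82.
n_{Urban} = 464·15840·1.3 / 33769.82 = 282.94.

282.94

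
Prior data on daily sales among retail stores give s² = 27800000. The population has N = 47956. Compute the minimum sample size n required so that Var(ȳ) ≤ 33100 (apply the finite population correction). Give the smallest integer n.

826

Without fpc, n₀ = s²/D = 27800000/33100 = 839.8792.
With fpc, (1 − n/N)·s²/n ≤ D requires n ≥ n₀/(1 + n₀/N) = 839.8792/(1 + 839.8792/47956) = 825.4231.
Rounding up, n = 826.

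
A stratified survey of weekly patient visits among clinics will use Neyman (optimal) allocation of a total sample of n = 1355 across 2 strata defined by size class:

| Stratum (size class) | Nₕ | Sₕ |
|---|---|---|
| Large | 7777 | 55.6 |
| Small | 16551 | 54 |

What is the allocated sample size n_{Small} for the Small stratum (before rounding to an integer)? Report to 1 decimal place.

Neyman allocation: nₕ = n·NₕSₕ / Σⱼ NⱼSⱼ.
Σ NⱼSⱼ = 7777·55.6 + 16551·54 = 1.3261552 × 10^6.
n_{Small} = 1355·16551·54 / (1.3261552 × 10^6) = 913.2.

913.2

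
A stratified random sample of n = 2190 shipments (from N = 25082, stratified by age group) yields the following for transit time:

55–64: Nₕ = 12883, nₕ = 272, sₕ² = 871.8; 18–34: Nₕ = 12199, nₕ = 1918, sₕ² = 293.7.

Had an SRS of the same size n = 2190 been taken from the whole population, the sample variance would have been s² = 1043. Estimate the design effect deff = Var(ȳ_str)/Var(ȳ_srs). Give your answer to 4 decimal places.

Var(ȳ_str) = Σ Wₕ²(1−fₕ)sₕ²/nₕ with Wₕ = Nₕ/25082:
  55–64: (12883/25082)²·(1−272/12883)·871.8/272 = 0.8277328
  18–34: (12199/25082)²·(1−1918/12199)·293.7/1918 = 0.030527456
  → Var(ȳ_str) = 0.85826026.
Var(ȳ_srs) = (1 − 2190/25082)·1043/2190 = 0.4346721.
deff = 0.85826026 / 0.4346721 = 1.9745.

1.9745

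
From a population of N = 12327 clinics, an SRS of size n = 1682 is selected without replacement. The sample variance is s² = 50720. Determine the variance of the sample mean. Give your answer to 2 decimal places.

Under SRS without replacement, Var(ȳ) = (1 − f)·s²/n with f = n/N = 1682/12327 = 0.13644845.
Var(ȳ) = (1 − 0.13644845)·50720/1682 = 0.86355155·30.154578 = 26.040033.

26.04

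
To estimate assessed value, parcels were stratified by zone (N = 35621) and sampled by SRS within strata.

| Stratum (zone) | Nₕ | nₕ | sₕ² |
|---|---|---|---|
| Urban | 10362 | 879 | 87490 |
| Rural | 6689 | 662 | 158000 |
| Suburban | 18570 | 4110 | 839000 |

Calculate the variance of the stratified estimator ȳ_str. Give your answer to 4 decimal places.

58.4917

Var(ȳ_str) = Σₕ Wₕ²(1 − fₕ)sₕ²/nₕ with Wₕ = Nₕ/N, N = 35621.
Urban: Wₕ = 0.29089582; term = 0.29089582²·(1 − 0.08482918)·87490/879 = 7.708088.
Rural: Wₕ = 0.18778249; term = 0.18778249²·(1 − 0.09896846)·158000/662 = 7.5831434.
Suburban: Wₕ = 0.52132169; term = 0.52132169²·(1 − 0.22132472)·839000/4110 = 43.200435.
Sum = 58.491666.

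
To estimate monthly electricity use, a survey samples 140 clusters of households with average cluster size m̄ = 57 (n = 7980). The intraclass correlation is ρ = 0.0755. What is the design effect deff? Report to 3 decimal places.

deff = 1 + (57 − 1)·0.0755 = 1 + 4.228 = 5.228.

5.228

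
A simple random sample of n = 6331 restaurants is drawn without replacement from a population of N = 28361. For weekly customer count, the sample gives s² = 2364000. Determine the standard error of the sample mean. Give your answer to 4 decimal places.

Under SRS without replacement, Var(ȳ) = (1 − f)·s²/n with f = n/N = 6331/28361 = 0.22322908.
Var(ȳ) = (1 − 0.22322908)·2364000/6331 = 0.77677092·373.40073 = 290.04683.
SE(ȳ) = √(290.04683) = 17.0308.

17.0308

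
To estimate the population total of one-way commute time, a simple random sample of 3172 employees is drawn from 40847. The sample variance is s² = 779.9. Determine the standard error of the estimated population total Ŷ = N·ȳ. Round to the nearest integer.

19452

Var(Ŷ) = N²·Var(ȳ) = N²·(1 − n/N)·s²/n.
f = 3172/40847 = 0.07765564; Var(ȳ) = 0.92234436·779.9/3172 = 0.22677691.
Var(Ŷ) = 40847² · 0.22677691 = 3.7837215 × 10^8.
SE(Ŷ) = √(3.7837215 × 10^8) = 19452.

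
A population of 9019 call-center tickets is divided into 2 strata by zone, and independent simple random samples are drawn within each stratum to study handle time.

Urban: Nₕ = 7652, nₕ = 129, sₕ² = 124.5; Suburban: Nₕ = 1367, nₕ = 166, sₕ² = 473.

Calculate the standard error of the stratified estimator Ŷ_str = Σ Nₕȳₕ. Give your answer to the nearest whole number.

Var(Ŷ_str) = Σₕ Nₕ²(1 − fₕ)sₕ²/nₕ.
Urban: 7652²·(1 − 129/7652)·124.5/129 = 5.555788 × 10^7.
Suburban: 1367²·(1 − 166/1367)·473/166 = 4.6780469 × 10^6.
Sum = 6.0235927 × 10^7.
SE = √(6.0235927 × 10^7) = 7761.

7761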